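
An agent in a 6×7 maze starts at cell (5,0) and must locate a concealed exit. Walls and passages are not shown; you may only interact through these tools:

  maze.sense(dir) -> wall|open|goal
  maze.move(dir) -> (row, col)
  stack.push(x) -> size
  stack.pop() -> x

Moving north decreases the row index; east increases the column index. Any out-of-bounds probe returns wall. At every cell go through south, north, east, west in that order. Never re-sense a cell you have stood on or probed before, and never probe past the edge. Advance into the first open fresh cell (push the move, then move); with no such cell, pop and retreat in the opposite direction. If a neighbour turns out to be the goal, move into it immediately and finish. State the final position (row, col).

==> maze.sense(dir=north)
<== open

==> stack.push(x=north)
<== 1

==> maze.move(dir=north)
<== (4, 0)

==> maze.sense(dir=north)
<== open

==> stack.push(x=north)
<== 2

==> maze.move(dir=north)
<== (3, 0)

==> maze.sense(dir=north)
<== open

==> stack.push(x=north)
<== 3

==> maze.move(dir=north)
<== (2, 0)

==> maze.sense(dir=north)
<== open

==> stack.push(x=north)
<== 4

==> maze.move(dir=north)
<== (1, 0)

==> maze.sense(dir=north)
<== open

==> stack.push(x=north)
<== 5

==> maze.move(dir=north)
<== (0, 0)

==> maze.sense(dir=east)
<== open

==> stack.push(x=east)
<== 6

==> maze.move(dir=east)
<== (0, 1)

==> maze.sense(dir=south)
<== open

==> stack.push(x=south)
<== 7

==> maze.move(dir=south)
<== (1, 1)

==> maze.sense(dir=south)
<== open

==> stack.push(x=south)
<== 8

==> maze.move(dir=south)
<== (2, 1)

==> maze.sense(dir=south)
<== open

==> stack.push(x=south)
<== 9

==> maze.move(dir=south)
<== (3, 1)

==> maze.sense(dir=south)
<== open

==> stack.push(x=south)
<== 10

==> maze.move(dir=south)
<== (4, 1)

==> maze.sense(dir=south)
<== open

==> stack.push(x=south)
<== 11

==> maze.move(dir=south)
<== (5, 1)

==> maze.sense(dir=east)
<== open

==> stack.push(x=east)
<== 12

==> maze.move(dir=east)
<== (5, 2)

==> maze.sense(dir=north)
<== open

==> stack.push(x=north)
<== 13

==> maze.move(dir=north)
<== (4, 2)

==> maze.sense(dir=north)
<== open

==> stack.push(x=north)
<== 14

==> maze.move(dir=north)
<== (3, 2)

==> maze.sense(dir=north)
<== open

==> stack.push(x=north)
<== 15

==> maze.move(dir=north)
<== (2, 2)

==> maze.sense(dir=north)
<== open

==> stack.push(x=north)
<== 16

==> maze.move(dir=north)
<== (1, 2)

==> maze.sense(dir=north)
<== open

==> stack.push(x=north)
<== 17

==> maze.move(dir=north)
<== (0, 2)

==> maze.sense(dir=east)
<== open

==> stack.push(x=east)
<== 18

==> maze.move(dir=east)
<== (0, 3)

==> maze.sense(dir=south)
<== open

==> stack.push(x=south)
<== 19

==> maze.move(dir=south)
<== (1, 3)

==> maze.sense(dir=south)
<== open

==> stack.push(x=south)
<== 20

==> maze.move(dir=south)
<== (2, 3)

==> maze.sense(dir=south)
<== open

==> stack.push(x=south)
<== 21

==> maze.move(dir=south)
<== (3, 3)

==> maze.sense(dir=south)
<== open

==> stack.push(x=south)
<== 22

==> maze.move(dir=south)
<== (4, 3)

==> maze.sense(dir=south)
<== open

==> stack.push(x=south)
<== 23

==> maze.move(dir=south)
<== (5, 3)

==> maze.sense(dir=east)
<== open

==> stack.push(x=east)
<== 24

==> maze.move(dir=east)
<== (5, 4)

==> maze.sense(dir=north)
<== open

==> stack.push(x=north)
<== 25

==> maze.move(dir=north)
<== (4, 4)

==> maze.sense(dir=north)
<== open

==> stack.push(x=north)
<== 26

==> maze.move(dir=north)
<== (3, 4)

==> maze.sense(dir=north)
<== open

==> stack.push(x=north)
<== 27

==> maze.move(dir=north)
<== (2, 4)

==> maze.sense(dir=north)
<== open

==> stack.push(x=north)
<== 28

==> maze.move(dir=north)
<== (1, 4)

==> maze.sense(dir=north)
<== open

==> stack.push(x=north)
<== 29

==> maze.move(dir=north)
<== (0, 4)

==> maze.sense(dir=east)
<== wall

==> stack.pop()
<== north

==> maze.move(dir=south)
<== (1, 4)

==> maze.sense(dir=east)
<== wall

==> stack.pop()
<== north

==> maze.move(dir=south)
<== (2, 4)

==> maze.sense(dir=east)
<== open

==> stack.push(x=east)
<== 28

==> maze.move(dir=east)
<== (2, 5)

==> maze.sense(dir=south)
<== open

==> stack.push(x=south)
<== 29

==> maze.move(dir=south)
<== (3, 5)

==> maze.sense(dir=south)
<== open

==> stack.push(x=south)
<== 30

==> maze.move(dir=south)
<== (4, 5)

==> maze.sense(dir=south)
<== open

==> stack.push(x=south)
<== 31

==> maze.move(dir=south)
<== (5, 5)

==> maze.sense(dir=east)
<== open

==> stack.push(x=east)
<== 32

==> maze.move(dir=east)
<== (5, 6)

==> maze.sense(dir=north)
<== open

==> stack.push(x=north)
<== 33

==> maze.move(dir=north)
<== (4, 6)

==> maze.sense(dir=north)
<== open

==> stack.push(x=north)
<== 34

==> maze.move(dir=north)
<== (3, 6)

==> maze.sense(dir=north)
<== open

==> stack.push(x=north)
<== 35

==> maze.move(dir=north)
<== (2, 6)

==> maze.sense(dir=north)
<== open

==> stack.push(x=north)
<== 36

==> maze.move(dir=north)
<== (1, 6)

==> maze.sense(dir=north)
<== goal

==> maze.move(dir=north)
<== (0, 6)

Answer: (0, 6)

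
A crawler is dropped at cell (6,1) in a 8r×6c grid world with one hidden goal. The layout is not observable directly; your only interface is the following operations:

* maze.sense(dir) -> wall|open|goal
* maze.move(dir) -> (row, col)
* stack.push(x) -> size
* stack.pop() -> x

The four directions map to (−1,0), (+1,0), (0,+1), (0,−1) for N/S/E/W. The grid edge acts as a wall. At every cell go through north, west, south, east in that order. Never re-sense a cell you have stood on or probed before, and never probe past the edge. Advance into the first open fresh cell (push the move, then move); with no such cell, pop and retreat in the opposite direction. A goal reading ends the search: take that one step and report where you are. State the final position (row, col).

~$ maze.sense dir=north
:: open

~$ stack.push x=north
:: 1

~$ maze.move dir=north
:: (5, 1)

~$ maze.sense dir=north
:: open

~$ stack.push x=north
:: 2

~$ maze.move dir=north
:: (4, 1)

~$ maze.sense dir=north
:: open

~$ stack.push x=north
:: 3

~$ maze.move dir=north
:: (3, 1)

~$ maze.sense dir=north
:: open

~$ stack.push x=north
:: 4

~$ maze.move dir=north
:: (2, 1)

~$ maze.sense dir=north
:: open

~$ stack.push x=north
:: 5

~$ maze.move dir=north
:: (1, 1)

~$ maze.sense dir=north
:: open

~$ stack.push x=north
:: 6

~$ maze.move dir=north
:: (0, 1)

~$ maze.sense dir=west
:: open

~$ stack.push x=west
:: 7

~$ maze.move dir=west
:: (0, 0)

~$ maze.sense dir=south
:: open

~$ stack.push x=south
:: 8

~$ maze.move dir=south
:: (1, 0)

~$ maze.sense dir=south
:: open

~$ stack.push x=south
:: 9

~$ maze.move dir=south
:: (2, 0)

~$ maze.sense dir=south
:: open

~$ stack.push x=south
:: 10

~$ maze.move dir=south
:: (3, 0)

~$ maze.sense dir=south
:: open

~$ stack.push x=south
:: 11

~$ maze.move dir=south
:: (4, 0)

~$ maze.sense dir=south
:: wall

~$ stack.pop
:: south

~$ maze.move dir=north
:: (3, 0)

~$ stack.pop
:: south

~$ maze.move dir=north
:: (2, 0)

~$ stack.pop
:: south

~$ maze.move dir=north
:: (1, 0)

~$ stack.pop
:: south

~$ maze.move dir=north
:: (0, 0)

~$ stack.pop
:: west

~$ maze.move dir=east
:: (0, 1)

~$ maze.sense dir=east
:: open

~$ stack.push x=east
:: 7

~$ maze.move dir=east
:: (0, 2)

~$ maze.sense dir=south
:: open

~$ stack.push x=south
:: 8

~$ maze.move dir=south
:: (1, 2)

~$ maze.sense dir=south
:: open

~$ stack.push x=south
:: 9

~$ maze.move dir=south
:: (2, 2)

~$ maze.sense dir=south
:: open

~$ stack.push x=south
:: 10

~$ maze.move dir=south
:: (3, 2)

~$ maze.sense dir=south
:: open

~$ stack.push x=south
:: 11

~$ maze.move dir=south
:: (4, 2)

~$ maze.sense dir=south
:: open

~$ stack.push x=south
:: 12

~$ maze.move dir=south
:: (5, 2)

~$ maze.sense dir=south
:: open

~$ stack.push x=south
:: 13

~$ maze.move dir=south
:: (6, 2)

~$ maze.sense dir=south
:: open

~$ stack.push x=south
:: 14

~$ maze.move dir=south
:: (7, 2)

~$ maze.sense dir=west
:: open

~$ stack.push x=west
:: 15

~$ maze.move dir=west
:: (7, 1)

~$ maze.sense dir=west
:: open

~$ stack.push x=west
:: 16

~$ maze.move dir=west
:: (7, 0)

~$ maze.sense dir=north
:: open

~$ stack.push x=north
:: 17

~$ maze.move dir=north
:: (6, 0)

~$ stack.pop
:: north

~$ maze.move dir=south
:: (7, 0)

~$ stack.pop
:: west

~$ maze.move dir=east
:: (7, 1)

~$ stack.pop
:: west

~$ maze.move dir=east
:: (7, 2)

~$ maze.sense dir=east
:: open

~$ stack.push x=east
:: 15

~$ maze.move dir=east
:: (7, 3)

~$ maze.sense dir=north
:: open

~$ stack.push x=north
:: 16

~$ maze.move dir=north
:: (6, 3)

~$ maze.sense dir=north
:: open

~$ stack.push x=north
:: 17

~$ maze.move dir=north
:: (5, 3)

~$ maze.sense dir=north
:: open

~$ stack.push x=north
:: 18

~$ maze.move dir=north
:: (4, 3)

~$ maze.sense dir=north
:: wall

~$ maze.sense dir=east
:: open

~$ stack.push x=east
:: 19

~$ maze.move dir=east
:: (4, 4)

~$ maze.sense dir=north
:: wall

~$ maze.sense dir=south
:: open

~$ stack.push x=south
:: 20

~$ maze.move dir=south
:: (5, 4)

~$ maze.sense dir=south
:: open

~$ stack.push x=south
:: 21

~$ maze.move dir=south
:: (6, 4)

~$ maze.sense dir=south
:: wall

~$ maze.sense dir=east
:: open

~$ stack.push x=east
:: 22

~$ maze.move dir=east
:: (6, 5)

~$ maze.sense dir=north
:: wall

~$ maze.sense dir=south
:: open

~$ stack.push x=south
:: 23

~$ maze.move dir=south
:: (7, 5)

~$ stack.pop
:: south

~$ maze.move dir=north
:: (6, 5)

~$ stack.pop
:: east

~$ maze.move dir=west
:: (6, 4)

~$ stack.pop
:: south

~$ maze.move dir=north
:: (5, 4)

~$ stack.pop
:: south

~$ maze.move dir=north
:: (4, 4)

~$ maze.sense dir=east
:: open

~$ stack.push x=east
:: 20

~$ maze.move dir=east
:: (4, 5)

~$ maze.sense dir=north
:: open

~$ stack.push x=north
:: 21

~$ maze.move dir=north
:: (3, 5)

~$ maze.sense dir=north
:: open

~$ stack.push x=north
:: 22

~$ maze.move dir=north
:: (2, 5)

~$ maze.sense dir=north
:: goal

~$ maze.move dir=north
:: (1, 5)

Answer: (1, 5)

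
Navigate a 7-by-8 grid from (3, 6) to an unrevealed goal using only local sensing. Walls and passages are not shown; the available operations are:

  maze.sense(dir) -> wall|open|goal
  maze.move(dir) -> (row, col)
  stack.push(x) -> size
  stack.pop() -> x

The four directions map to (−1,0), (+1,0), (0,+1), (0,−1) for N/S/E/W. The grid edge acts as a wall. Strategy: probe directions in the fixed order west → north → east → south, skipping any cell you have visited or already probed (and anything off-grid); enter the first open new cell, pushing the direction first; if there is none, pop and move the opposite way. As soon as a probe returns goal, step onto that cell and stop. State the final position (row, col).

% sense dir: west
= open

% push x: west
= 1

% move dir: west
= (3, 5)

% sense dir: west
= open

% push x: west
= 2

% move dir: west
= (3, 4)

% sense dir: west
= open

% push x: west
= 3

% move dir: west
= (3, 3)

% sense dir: west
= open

% push x: west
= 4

% move dir: west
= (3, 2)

% sense dir: west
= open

% push x: west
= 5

% move dir: west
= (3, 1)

% sense dir: west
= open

% push x: west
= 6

% move dir: west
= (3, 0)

% sense dir: north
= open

% push x: north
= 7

% move dir: north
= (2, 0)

% sense dir: north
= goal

% move dir: north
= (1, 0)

Answer: (1, 0)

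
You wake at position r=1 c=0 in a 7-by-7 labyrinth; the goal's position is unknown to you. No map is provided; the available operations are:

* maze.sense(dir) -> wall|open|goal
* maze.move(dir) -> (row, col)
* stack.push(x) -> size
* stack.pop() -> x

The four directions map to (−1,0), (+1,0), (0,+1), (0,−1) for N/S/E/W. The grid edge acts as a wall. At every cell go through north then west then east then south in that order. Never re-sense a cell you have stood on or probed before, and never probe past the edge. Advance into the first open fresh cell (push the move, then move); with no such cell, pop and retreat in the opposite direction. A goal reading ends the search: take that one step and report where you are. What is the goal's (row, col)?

==> maze.sense(dir→north)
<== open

==> stack.push(x→north)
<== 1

==> maze.move(dir→north)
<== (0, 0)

==> maze.sense(dir→east)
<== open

==> stack.push(x→east)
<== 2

==> maze.move(dir→east)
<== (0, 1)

==> maze.sense(dir→east)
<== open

==> stack.push(x→east)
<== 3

==> maze.move(dir→east)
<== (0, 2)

==> maze.sense(dir→east)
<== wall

==> maze.sense(dir→south)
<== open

==> stack.push(x→south)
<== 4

==> maze.move(dir→south)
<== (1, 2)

==> maze.sense(dir→west)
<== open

==> stack.push(x→west)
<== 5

==> maze.move(dir→west)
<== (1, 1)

==> maze.sense(dir→south)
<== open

==> stack.push(x→south)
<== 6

==> maze.move(dir→south)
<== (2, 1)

==> maze.sense(dir→west)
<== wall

==> maze.sense(dir→east)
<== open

==> stack.push(x→east)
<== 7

==> maze.move(dir→east)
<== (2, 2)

==> maze.sense(dir→east)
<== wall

==> maze.sense(dir→south)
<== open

==> stack.push(x→south)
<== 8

==> maze.move(dir→south)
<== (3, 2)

==> maze.sense(dir→west)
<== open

==> stack.push(x→west)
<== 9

==> maze.move(dir→west)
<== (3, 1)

==> maze.sense(dir→west)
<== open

==> stack.push(x→west)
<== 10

==> maze.move(dir→west)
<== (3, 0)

==> maze.sense(dir→south)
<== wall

==> stack.pop()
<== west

==> maze.move(dir→east)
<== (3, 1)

==> maze.sense(dir→south)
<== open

==> stack.push(x→south)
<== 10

==> maze.move(dir→south)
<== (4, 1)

==> maze.sense(dir→east)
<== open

==> stack.push(x→east)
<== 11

==> maze.move(dir→east)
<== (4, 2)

==> maze.sense(dir→east)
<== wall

==> maze.sense(dir→south)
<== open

==> stack.push(x→south)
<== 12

==> maze.move(dir→south)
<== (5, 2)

==> maze.sense(dir→west)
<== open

==> stack.push(x→west)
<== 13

==> maze.move(dir→west)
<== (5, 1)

==> maze.sense(dir→west)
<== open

==> stack.push(x→west)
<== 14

==> maze.move(dir→west)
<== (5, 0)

==> maze.sense(dir→south)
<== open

==> stack.push(x→south)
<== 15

==> maze.move(dir→south)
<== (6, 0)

==> maze.sense(dir→east)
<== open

==> stack.push(x→east)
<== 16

==> maze.move(dir→east)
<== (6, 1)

==> maze.sense(dir→east)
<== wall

==> stack.pop()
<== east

==> maze.move(dir→west)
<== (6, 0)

==> stack.pop()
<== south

==> maze.move(dir→north)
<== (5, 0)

==> stack.pop()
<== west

==> maze.move(dir→east)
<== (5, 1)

==> stack.pop()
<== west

==> maze.move(dir→east)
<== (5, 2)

==> maze.sense(dir→east)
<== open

==> stack.push(x→east)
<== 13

==> maze.move(dir→east)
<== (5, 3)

==> maze.sense(dir→east)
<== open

==> stack.push(x→east)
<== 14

==> maze.move(dir→east)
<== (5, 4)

==> maze.sense(dir→north)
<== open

==> stack.push(x→north)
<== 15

==> maze.move(dir→north)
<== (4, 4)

==> maze.sense(dir→north)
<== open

==> stack.push(x→north)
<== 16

==> maze.move(dir→north)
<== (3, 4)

==> maze.sense(dir→north)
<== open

==> stack.push(x→north)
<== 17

==> maze.move(dir→north)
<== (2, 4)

==> maze.sense(dir→north)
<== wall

==> maze.sense(dir→east)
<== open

==> stack.push(x→east)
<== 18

==> maze.move(dir→east)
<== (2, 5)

==> maze.sense(dir→north)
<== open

==> stack.push(x→north)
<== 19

==> maze.move(dir→north)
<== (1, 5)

==> maze.sense(dir→north)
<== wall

==> maze.sense(dir→east)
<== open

==> stack.push(x→east)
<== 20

==> maze.move(dir→east)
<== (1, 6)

==> maze.sense(dir→north)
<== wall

==> maze.sense(dir→south)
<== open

==> stack.push(x→south)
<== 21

==> maze.move(dir→south)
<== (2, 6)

==> maze.sense(dir→south)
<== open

==> stack.push(x→south)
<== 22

==> maze.move(dir→south)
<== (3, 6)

==> maze.sense(dir→west)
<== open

==> stack.push(x→west)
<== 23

==> maze.move(dir→west)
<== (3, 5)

==> maze.sense(dir→south)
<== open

==> stack.push(x→south)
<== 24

==> maze.move(dir→south)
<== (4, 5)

==> maze.sense(dir→east)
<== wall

==> maze.sense(dir→south)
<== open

==> stack.push(x→south)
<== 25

==> maze.move(dir→south)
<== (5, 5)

==> maze.sense(dir→east)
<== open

==> stack.push(x→east)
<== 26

==> maze.move(dir→east)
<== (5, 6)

==> maze.sense(dir→south)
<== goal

==> maze.move(dir→south)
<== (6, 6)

Answer: (6, 6)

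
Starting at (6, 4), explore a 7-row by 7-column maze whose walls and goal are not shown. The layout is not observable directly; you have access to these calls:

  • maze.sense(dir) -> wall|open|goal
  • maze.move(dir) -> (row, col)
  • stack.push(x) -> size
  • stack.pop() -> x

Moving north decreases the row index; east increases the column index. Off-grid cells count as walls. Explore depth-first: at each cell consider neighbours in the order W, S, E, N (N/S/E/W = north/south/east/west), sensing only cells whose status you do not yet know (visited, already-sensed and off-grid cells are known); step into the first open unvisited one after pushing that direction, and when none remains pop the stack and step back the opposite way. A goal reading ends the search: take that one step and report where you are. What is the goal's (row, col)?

Step: maze.sense[dir=west]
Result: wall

Step: maze.sense[dir=east]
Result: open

Step: stack.push[x=east]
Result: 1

Step: maze.move[dir=east]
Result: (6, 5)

Step: maze.sense[dir=east]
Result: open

Step: stack.push[x=east]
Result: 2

Step: maze.move[dir=east]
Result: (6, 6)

Step: maze.sense[dir=north]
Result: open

Step: stack.push[x=north]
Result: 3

Step: maze.move[dir=north]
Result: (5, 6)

Step: maze.sense[dir=west]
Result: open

Step: stack.push[x=west]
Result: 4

Step: maze.move[dir=west]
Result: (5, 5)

Step: maze.sense[dir=west]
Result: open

Step: stack.push[x=west]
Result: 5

Step: maze.move[dir=west]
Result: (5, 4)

Step: maze.sense[dir=west]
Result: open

Step: stack.push[x=west]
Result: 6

Step: maze.move[dir=west]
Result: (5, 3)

Step: maze.sense[dir=west]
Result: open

Step: stack.push[x=west]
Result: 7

Step: maze.move[dir=west]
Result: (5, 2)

Step: maze.sense[dir=west]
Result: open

Step: stack.push[x=west]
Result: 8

Step: maze.move[dir=west]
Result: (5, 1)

Step: maze.sense[dir=west]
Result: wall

Step: maze.sense[dir=south]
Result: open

Step: stack.push[x=south]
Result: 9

Step: maze.move[dir=south]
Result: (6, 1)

Step: maze.sense[dir=west]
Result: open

Step: stack.push[x=west]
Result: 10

Step: maze.move[dir=west]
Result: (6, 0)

Step: stack.pop[]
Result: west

Step: maze.move[dir=east]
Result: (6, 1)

Step: maze.sense[dir=east]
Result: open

Step: stack.push[x=east]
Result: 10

Step: maze.move[dir=east]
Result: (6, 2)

Step: stack.pop[]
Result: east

Step: maze.move[dir=west]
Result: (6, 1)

Step: stack.pop[]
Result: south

Step: maze.move[dir=north]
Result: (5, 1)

Step: maze.sense[dir=north]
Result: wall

Step: stack.pop[]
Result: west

Step: maze.move[dir=east]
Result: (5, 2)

Step: maze.sense[dir=north]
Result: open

Step: stack.push[x=north]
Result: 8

Step: maze.move[dir=north]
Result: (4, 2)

Step: maze.sense[dir=east]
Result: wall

Step: maze.sense[dir=north]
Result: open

Step: stack.push[x=north]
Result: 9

Step: maze.move[dir=north]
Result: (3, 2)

Step: maze.sense[dir=west]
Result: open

Step: stack.push[x=west]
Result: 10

Step: maze.move[dir=west]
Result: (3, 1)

Step: maze.sense[dir=west]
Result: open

Step: stack.push[x=west]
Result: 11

Step: maze.move[dir=west]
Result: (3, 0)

Step: maze.sense[dir=south]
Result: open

Step: stack.push[x=south]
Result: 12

Step: maze.move[dir=south]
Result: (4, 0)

Step: stack.pop[]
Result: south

Step: maze.move[dir=north]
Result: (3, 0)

Step: maze.sense[dir=north]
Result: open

Step: stack.push[x=north]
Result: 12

Step: maze.move[dir=north]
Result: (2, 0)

Step: maze.sense[dir=east]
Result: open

Step: stack.push[x=east]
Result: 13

Step: maze.move[dir=east]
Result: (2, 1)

Step: maze.sense[dir=east]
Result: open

Step: stack.push[x=east]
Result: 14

Step: maze.move[dir=east]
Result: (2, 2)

Step: maze.sense[dir=east]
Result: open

Step: stack.push[x=east]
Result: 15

Step: maze.move[dir=east]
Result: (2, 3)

Step: maze.sense[dir=south]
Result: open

Step: stack.push[x=south]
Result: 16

Step: maze.move[dir=south]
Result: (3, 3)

Step: maze.sense[dir=east]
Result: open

Step: stack.push[x=east]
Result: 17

Step: maze.move[dir=east]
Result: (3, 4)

Step: maze.sense[dir=south]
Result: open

Step: stack.push[x=south]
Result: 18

Step: maze.move[dir=south]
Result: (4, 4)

Step: maze.sense[dir=east]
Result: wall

Step: stack.pop[]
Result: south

Step: maze.move[dir=north]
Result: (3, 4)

Step: maze.sense[dir=east]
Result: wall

Step: maze.sense[dir=north]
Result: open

Step: stack.push[x=north]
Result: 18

Step: maze.move[dir=north]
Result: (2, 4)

Step: maze.sense[dir=east]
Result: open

Step: stack.push[x=east]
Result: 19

Step: maze.move[dir=east]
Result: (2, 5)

Step: maze.sense[dir=east]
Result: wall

Step: maze.sense[dir=north]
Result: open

Step: stack.push[x=north]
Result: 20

Step: maze.move[dir=north]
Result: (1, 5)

Step: maze.sense[dir=west]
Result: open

Step: stack.push[x=west]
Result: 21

Step: maze.move[dir=west]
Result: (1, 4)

Step: maze.sense[dir=west]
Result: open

Step: stack.push[x=west]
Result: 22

Step: maze.move[dir=west]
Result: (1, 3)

Step: maze.sense[dir=west]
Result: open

Step: stack.push[x=west]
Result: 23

Step: maze.move[dir=west]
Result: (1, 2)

Step: maze.sense[dir=west]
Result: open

Step: stack.push[x=west]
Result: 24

Step: maze.move[dir=west]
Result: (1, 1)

Step: maze.sense[dir=west]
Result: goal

Step: maze.move[dir=west]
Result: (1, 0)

Answer: (1, 0)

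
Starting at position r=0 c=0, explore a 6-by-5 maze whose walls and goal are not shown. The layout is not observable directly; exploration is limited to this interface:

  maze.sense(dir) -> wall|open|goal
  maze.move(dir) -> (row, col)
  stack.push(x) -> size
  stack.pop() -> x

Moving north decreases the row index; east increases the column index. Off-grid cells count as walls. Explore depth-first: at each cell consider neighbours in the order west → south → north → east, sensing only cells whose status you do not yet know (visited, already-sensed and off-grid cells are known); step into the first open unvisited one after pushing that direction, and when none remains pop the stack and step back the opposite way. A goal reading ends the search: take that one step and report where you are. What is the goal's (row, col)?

Step: maze.sense[dir→south]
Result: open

Step: stack.push[x→south]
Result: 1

Step: maze.move[dir→south]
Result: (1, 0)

Step: maze.sense[dir→south]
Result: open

Step: stack.push[x→south]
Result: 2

Step: maze.move[dir→south]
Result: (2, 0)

Step: maze.sense[dir→south]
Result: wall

Step: maze.sense[dir→east]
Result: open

Step: stack.push[x→east]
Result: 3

Step: maze.move[dir→east]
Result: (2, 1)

Step: maze.sense[dir→south]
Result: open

Step: stack.push[x→south]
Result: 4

Step: maze.move[dir→south]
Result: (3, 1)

Step: maze.sense[dir→south]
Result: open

Step: stack.push[x→south]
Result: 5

Step: maze.move[dir→south]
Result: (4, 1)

Step: maze.sense[dir→west]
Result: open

Step: stack.push[x→west]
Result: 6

Step: maze.move[dir→west]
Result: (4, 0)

Step: maze.sense[dir→south]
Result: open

Step: stack.push[x→south]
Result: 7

Step: maze.move[dir→south]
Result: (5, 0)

Step: maze.sense[dir→east]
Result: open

Step: stack.push[x→east]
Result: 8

Step: maze.move[dir→east]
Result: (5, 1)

Step: maze.sense[dir→east]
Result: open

Step: stack.push[x→east]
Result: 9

Step: maze.move[dir→east]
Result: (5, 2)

Step: maze.sense[dir→north]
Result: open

Step: stack.push[x→north]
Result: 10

Step: maze.move[dir→north]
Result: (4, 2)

Step: maze.sense[dir→north]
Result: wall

Step: maze.sense[dir→east]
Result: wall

Step: stack.pop[]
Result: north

Step: maze.move[dir→south]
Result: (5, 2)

Step: maze.sense[dir→east]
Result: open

Step: stack.push[x→east]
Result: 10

Step: maze.move[dir→east]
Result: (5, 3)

Step: maze.sense[dir→east]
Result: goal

Step: maze.move[dir→east]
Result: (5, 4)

Answer: (5, 4)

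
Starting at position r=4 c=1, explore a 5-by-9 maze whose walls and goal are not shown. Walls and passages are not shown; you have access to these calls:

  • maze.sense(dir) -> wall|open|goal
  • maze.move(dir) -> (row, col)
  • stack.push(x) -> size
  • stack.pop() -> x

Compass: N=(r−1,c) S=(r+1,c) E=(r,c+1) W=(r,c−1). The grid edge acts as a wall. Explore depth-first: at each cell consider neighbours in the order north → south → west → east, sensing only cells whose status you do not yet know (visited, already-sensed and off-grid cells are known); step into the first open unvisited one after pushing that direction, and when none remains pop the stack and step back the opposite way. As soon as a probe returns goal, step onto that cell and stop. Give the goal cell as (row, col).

Action: sense[dir=north]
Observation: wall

Action: sense[dir=west]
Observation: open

Action: push[x=west]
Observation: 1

Action: move[dir=west]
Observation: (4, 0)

Action: sense[dir=north]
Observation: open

Action: push[x=north]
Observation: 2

Action: move[dir=north]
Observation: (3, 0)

Action: sense[dir=north]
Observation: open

Action: push[x=north]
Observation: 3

Action: move[dir=north]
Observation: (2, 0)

Action: sense[dir=north]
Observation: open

Action: push[x=north]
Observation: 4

Action: move[dir=north]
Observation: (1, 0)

Action: sense[dir=north]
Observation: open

Action: push[x=north]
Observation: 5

Action: move[dir=north]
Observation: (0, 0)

Action: sense[dir=east]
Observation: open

Action: push[x=east]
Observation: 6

Action: move[dir=east]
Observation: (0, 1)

Action: sense[dir=south]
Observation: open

Action: push[x=south]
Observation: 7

Action: move[dir=south]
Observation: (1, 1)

Action: sense[dir=south]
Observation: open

Action: push[x=south]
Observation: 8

Action: move[dir=south]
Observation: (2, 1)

Action: sense[dir=east]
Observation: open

Action: push[x=east]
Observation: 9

Action: move[dir=east]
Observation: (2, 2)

Action: sense[dir=north]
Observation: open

Action: push[x=north]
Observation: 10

Action: move[dir=north]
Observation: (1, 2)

Action: sense[dir=north]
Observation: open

Action: push[x=north]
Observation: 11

Action: move[dir=north]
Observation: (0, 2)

Action: sense[dir=east]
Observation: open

Action: push[x=east]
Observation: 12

Action: move[dir=east]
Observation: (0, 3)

Action: sense[dir=south]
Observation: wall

Action: sense[dir=east]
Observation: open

Action: push[x=east]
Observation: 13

Action: move[dir=east]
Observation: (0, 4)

Action: sense[dir=south]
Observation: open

Action: push[x=south]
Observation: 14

Action: move[dir=south]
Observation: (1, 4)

Action: sense[dir=south]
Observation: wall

Action: sense[dir=east]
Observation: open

Action: push[x=east]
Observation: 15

Action: move[dir=east]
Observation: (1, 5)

Action: sense[dir=north]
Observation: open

Action: push[x=north]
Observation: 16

Action: move[dir=north]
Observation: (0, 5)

Action: sense[dir=east]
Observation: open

Action: push[x=east]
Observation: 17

Action: move[dir=east]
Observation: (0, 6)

Action: sense[dir=south]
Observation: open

Action: push[x=south]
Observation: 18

Action: move[dir=south]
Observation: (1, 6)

Action: sense[dir=south]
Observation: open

Action: push[x=south]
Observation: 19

Action: move[dir=south]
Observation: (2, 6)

Action: sense[dir=south]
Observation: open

Action: push[x=south]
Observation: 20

Action: move[dir=south]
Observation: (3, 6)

Action: sense[dir=south]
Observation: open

Action: push[x=south]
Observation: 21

Action: move[dir=south]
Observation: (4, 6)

Action: sense[dir=west]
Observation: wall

Action: sense[dir=east]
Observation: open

Action: push[x=east]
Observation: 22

Action: move[dir=east]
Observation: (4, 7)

Action: sense[dir=north]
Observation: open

Action: push[x=north]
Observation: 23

Action: move[dir=north]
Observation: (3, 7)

Action: sense[dir=north]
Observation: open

Action: push[x=north]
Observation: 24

Action: move[dir=north]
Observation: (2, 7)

Action: sense[dir=north]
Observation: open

Action: push[x=north]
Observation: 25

Action: move[dir=north]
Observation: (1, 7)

Action: sense[dir=north]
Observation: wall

Action: sense[dir=east]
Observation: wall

Action: pop[]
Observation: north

Action: move[dir=south]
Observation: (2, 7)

Action: sense[dir=east]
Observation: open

Action: push[x=east]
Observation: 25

Action: move[dir=east]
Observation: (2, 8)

Action: sense[dir=south]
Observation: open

Action: push[x=south]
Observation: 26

Action: move[dir=south]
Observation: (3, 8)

Action: sense[dir=south]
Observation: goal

Action: move[dir=south]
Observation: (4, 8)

Answer: (4, 8)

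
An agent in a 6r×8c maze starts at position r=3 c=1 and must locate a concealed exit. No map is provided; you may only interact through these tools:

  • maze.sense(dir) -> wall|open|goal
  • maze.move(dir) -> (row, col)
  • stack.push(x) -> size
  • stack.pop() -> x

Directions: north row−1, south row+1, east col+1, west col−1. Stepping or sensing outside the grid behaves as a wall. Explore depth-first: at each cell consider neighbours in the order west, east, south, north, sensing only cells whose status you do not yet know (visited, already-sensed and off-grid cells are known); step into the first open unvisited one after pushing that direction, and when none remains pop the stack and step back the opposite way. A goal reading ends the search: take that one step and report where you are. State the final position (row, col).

~$ maze.sense west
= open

~$ stack.push west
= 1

~$ maze.move west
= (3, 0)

~$ maze.sense south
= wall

~$ maze.sense north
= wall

~$ stack.pop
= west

~$ maze.move east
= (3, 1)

~$ maze.sense east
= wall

~$ maze.sense south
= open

~$ stack.push south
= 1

~$ maze.move south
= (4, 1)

~$ maze.sense east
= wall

~$ maze.sense south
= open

~$ stack.push south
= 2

~$ maze.move south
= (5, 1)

~$ maze.sense west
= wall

~$ maze.sense east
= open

~$ stack.push east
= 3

~$ maze.move east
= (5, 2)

~$ maze.sense east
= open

~$ stack.push east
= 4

~$ maze.move east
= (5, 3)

~$ maze.sense east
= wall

~$ maze.sense north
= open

~$ stack.push north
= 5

~$ maze.move north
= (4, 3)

~$ maze.sense east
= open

~$ stack.push east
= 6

~$ maze.move east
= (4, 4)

~$ maze.sense east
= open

~$ stack.push east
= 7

~$ maze.move east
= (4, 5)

~$ maze.sense east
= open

~$ stack.push east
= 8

~$ maze.move east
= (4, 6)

~$ maze.sense east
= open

~$ stack.push east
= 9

~$ maze.move east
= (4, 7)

~$ maze.sense south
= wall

~$ maze.sense north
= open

~$ stack.push north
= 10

~$ maze.move north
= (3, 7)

~$ maze.sense west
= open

~$ stack.push west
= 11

~$ maze.move west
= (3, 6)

~$ maze.sense west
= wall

~$ maze.sense north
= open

~$ stack.push north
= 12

~$ maze.move north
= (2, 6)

~$ maze.sense west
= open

~$ stack.push west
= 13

~$ maze.move west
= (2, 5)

~$ maze.sense west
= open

~$ stack.push west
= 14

~$ maze.move west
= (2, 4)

~$ maze.sense west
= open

~$ stack.push west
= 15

~$ maze.move west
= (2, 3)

~$ maze.sense west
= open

~$ stack.push west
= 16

~$ maze.move west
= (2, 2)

~$ maze.sense west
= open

~$ stack.push west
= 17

~$ maze.move west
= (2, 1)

~$ maze.sense north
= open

~$ stack.push north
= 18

~$ maze.move north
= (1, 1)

~$ maze.sense west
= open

~$ stack.push west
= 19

~$ maze.move west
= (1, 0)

~$ maze.sense north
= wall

~$ stack.pop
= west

~$ maze.move east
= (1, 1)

~$ maze.sense east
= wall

~$ maze.sense north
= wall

~$ stack.pop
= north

~$ maze.move south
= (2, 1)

~$ stack.pop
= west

~$ maze.move east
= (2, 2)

~$ stack.pop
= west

~$ maze.move east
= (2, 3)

~$ maze.sense south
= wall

~$ maze.sense north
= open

~$ stack.push north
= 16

~$ maze.move north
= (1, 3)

~$ maze.sense east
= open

~$ stack.push east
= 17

~$ maze.move east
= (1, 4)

~$ maze.sense east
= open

~$ stack.push east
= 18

~$ maze.move east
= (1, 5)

~$ maze.sense east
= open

~$ stack.push east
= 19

~$ maze.move east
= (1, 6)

~$ maze.sense east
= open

~$ stack.push east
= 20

~$ maze.move east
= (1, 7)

~$ maze.sense south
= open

~$ stack.push south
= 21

~$ maze.move south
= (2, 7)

~$ stack.pop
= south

~$ maze.move north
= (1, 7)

~$ maze.sense north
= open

~$ stack.push north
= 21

~$ maze.move north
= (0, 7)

~$ maze.sense west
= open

~$ stack.push west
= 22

~$ maze.move west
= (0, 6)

~$ maze.sense west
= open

~$ stack.push west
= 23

~$ maze.move west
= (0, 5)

~$ maze.sense west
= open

~$ stack.push west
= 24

~$ maze.move west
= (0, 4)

~$ maze.sense west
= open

~$ stack.push west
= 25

~$ maze.move west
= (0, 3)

~$ maze.sense west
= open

~$ stack.push west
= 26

~$ maze.move west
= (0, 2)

~$ stack.pop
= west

~$ maze.move east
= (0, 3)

~$ stack.pop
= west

~$ maze.move east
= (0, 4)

~$ stack.pop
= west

~$ maze.move east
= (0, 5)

~$ stack.pop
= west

~$ maze.move east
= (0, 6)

~$ stack.pop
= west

~$ maze.move east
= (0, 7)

~$ stack.pop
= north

~$ maze.move south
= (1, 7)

~$ stack.pop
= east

~$ maze.move west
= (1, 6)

~$ stack.pop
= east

~$ maze.move west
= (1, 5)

~$ stack.pop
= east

~$ maze.move west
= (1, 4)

~$ stack.pop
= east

~$ maze.move west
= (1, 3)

~$ stack.pop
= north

~$ maze.move south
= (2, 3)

~$ stack.pop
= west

~$ maze.move east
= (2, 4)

~$ maze.sense south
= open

~$ stack.push south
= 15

~$ maze.move south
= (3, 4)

~$ stack.pop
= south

~$ maze.move north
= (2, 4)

~$ stack.pop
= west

~$ maze.move east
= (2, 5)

~$ stack.pop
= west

~$ maze.move east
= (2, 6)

~$ stack.pop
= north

~$ maze.move south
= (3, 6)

~$ stack.pop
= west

~$ maze.move east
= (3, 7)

~$ stack.pop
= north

~$ maze.move south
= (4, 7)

~$ stack.pop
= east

~$ maze.move west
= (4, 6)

~$ maze.sense south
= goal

~$ maze.move south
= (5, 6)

Answer: (5, 6)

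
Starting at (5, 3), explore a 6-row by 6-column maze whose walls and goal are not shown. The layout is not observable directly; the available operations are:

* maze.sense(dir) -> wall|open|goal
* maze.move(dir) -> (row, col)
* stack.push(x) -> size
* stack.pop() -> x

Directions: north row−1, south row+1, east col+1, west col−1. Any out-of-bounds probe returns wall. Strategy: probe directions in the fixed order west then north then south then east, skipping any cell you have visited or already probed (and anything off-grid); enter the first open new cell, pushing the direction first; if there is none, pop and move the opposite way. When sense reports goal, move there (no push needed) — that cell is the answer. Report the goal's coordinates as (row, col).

CALL maze.sense[dir=west]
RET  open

CALL stack.push[x=west]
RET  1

CALL maze.move[dir=west]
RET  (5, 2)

CALL maze.sense[dir=west]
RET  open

CALL stack.push[x=west]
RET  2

CALL maze.move[dir=west]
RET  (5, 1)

CALL maze.sense[dir=west]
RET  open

CALL stack.push[x=west]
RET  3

CALL maze.move[dir=west]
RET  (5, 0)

CALL maze.sense[dir=north]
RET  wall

CALL stack.pop[]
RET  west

CALL maze.move[dir=east]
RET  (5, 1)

CALL maze.sense[dir=north]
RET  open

CALL stack.push[x=north]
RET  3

CALL maze.move[dir=north]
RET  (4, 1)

CALL maze.sense[dir=north]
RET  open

CALL stack.push[x=north]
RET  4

CALL maze.move[dir=north]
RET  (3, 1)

CALL maze.sense[dir=west]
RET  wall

CALL maze.sense[dir=north]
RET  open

CALL stack.push[x=north]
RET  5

CALL maze.move[dir=north]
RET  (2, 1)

CALL maze.sense[dir=west]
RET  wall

CALL maze.sense[dir=north]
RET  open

CALL stack.push[x=north]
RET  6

CALL maze.move[dir=north]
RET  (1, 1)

CALL maze.sense[dir=west]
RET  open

CALL stack.push[x=west]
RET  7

CALL maze.move[dir=west]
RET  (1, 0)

CALL maze.sense[dir=north]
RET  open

CALL stack.push[x=north]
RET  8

CALL maze.move[dir=north]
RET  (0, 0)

CALL maze.sense[dir=east]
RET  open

CALL stack.push[x=east]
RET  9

CALL maze.move[dir=east]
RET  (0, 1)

CALL maze.sense[dir=east]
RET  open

CALL stack.push[x=east]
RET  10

CALL maze.move[dir=east]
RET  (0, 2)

CALL maze.sense[dir=south]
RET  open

CALL stack.push[x=south]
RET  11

CALL maze.move[dir=south]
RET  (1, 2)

CALL maze.sense[dir=south]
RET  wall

CALL maze.sense[dir=east]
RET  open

CALL stack.push[x=east]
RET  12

CALL maze.move[dir=east]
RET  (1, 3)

CALL maze.sense[dir=north]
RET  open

CALL stack.push[x=north]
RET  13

CALL maze.move[dir=north]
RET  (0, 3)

CALL maze.sense[dir=east]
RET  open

CALL stack.push[x=east]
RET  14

CALL maze.move[dir=east]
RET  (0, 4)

CALL maze.sense[dir=south]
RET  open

CALL stack.push[x=south]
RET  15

CALL maze.move[dir=south]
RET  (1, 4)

CALL maze.sense[dir=south]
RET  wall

CALL maze.sense[dir=east]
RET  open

CALL stack.push[x=east]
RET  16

CALL maze.move[dir=east]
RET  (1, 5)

CALL maze.sense[dir=north]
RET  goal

CALL maze.move[dir=north]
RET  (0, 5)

Answer: (0, 5)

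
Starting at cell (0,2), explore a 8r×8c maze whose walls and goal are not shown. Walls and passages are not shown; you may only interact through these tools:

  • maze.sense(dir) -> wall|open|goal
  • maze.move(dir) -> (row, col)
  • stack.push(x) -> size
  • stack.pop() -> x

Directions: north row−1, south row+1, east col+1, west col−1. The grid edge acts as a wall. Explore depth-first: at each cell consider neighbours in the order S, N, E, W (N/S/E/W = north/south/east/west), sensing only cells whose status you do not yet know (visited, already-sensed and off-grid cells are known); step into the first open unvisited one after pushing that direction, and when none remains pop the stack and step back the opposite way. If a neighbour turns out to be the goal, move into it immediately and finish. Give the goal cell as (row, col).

Action: maze.sense[dir→south]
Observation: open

Action: stack.push[x→south]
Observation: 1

Action: maze.move[dir→south]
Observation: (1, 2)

Action: maze.sense[dir→south]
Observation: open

Action: stack.push[x→south]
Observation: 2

Action: maze.move[dir→south]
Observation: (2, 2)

Action: maze.sense[dir→south]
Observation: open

Action: stack.push[x→south]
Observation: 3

Action: maze.move[dir→south]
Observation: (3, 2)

Action: maze.sense[dir→south]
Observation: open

Action: stack.push[x→south]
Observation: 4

Action: maze.move[dir→south]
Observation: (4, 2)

Action: maze.sense[dir→south]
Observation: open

Action: stack.push[x→south]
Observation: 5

Action: maze.move[dir→south]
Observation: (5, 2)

Action: maze.sense[dir→south]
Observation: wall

Action: maze.sense[dir→east]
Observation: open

Action: stack.push[x→east]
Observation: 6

Action: maze.move[dir→east]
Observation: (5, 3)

Action: maze.sense[dir→south]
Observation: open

Action: stack.push[x→south]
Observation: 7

Action: maze.move[dir→south]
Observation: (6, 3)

Action: maze.sense[dir→south]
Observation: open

Action: stack.push[x→south]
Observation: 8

Action: maze.move[dir→south]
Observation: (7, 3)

Action: maze.sense[dir→east]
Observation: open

Action: stack.push[x→east]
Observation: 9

Action: maze.move[dir→east]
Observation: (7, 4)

Action: maze.sense[dir→north]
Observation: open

Action: stack.push[x→north]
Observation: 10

Action: maze.move[dir→north]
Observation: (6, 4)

Action: maze.sense[dir→north]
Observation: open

Action: stack.push[x→north]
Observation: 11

Action: maze.move[dir→north]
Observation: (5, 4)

Action: maze.sense[dir→north]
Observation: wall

Action: maze.sense[dir→east]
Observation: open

Action: stack.push[x→east]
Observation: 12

Action: maze.move[dir→east]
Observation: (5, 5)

Action: maze.sense[dir→south]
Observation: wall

Action: maze.sense[dir→north]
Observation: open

Action: stack.push[x→north]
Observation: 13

Action: maze.move[dir→north]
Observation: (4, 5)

Action: maze.sense[dir→north]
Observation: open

Action: stack.push[x→north]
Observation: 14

Action: maze.move[dir→north]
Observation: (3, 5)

Action: maze.sense[dir→north]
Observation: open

Action: stack.push[x→north]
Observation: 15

Action: maze.move[dir→north]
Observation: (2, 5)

Action: maze.sense[dir→north]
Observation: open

Action: stack.push[x→north]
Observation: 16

Action: maze.move[dir→north]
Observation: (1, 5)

Action: maze.sense[dir→north]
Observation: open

Action: stack.push[x→north]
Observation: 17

Action: maze.move[dir→north]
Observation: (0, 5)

Action: maze.sense[dir→east]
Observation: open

Action: stack.push[x→east]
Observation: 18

Action: maze.move[dir→east]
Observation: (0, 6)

Action: maze.sense[dir→south]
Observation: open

Action: stack.push[x→south]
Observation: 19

Action: maze.move[dir→south]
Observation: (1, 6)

Action: maze.sense[dir→south]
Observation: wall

Action: maze.sense[dir→east]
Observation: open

Action: stack.push[x→east]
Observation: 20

Action: maze.move[dir→east]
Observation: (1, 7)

Action: maze.sense[dir→south]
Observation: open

Action: stack.push[x→south]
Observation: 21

Action: maze.move[dir→south]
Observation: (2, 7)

Action: maze.sense[dir→south]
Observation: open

Action: stack.push[x→south]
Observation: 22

Action: maze.move[dir→south]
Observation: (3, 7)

Action: maze.sense[dir→south]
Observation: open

Action: stack.push[x→south]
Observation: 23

Action: maze.move[dir→south]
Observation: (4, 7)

Action: maze.sense[dir→south]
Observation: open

Action: stack.push[x→south]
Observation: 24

Action: maze.move[dir→south]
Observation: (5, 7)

Action: maze.sense[dir→south]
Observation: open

Action: stack.push[x→south]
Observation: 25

Action: maze.move[dir→south]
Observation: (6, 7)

Action: maze.sense[dir→south]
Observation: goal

Action: maze.move[dir→south]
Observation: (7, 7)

Answer: (7, 7)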